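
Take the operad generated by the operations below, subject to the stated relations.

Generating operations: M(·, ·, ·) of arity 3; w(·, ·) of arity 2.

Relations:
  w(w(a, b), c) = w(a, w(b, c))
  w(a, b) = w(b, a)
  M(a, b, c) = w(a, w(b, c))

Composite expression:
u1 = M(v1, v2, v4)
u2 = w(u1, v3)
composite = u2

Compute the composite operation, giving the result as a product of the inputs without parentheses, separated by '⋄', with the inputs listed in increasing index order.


Reordering under w is free, so list the v-inputs canonically.
M(v1, v2, v4) linearizes to v1 ⋄ v2 ⋄ v4
w(M(v1, v2, v4), v3) linearizes to v1 ⋄ v2 ⋄ v4 ⋄ v3
the factors in increasing index order: v1 ⋄ v2 ⋄ v3 ⋄ v4

v1 ⋄ v2 ⋄ v3 ⋄ v4


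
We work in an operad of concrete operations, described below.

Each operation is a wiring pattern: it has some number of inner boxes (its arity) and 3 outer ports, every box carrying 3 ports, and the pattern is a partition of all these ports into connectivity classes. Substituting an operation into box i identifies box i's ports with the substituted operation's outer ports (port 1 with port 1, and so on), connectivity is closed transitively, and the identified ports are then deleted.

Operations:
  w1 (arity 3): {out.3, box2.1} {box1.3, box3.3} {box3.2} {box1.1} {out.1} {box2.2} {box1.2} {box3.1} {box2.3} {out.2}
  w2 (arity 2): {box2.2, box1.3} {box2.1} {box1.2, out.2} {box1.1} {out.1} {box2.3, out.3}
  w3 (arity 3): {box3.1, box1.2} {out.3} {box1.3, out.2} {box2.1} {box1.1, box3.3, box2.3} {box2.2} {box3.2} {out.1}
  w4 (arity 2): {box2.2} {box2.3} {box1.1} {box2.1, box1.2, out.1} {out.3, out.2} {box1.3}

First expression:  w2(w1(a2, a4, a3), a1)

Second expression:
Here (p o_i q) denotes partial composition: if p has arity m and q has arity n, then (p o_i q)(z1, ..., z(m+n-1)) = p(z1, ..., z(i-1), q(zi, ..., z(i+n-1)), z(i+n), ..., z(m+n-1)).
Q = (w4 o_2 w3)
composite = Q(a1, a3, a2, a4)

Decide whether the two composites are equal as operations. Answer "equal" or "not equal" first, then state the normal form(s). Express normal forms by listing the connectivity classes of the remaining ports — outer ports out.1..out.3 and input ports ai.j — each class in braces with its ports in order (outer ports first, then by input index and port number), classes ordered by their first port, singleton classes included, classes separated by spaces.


Normal form of the first expression: {out.1} {out.2} {out.3, a1.3} {a1.1} {a1.2, a4.1} {a2.1} {a2.2} {a2.3, a3.3} {a3.1} {a3.2} {a4.2} {a4.3}
Normal form of the second expression: {out.1, a1.2} {out.2, out.3} {a1.1} {a1.3} {a2.1} {a2.2} {a2.3, a3.1, a4.3} {a3.2, a4.1} {a3.3} {a4.2}
No match — not equal.

not equal; first: {out.1} {out.2} {out.3, a1.3} {a1.1} {a1.2, a4.1} {a2.1} {a2.2} {a2.3, a3.3} {a3.1} {a3.2} {a4.2} {a4.3}; second: {out.1, a1.2} {out.2, out.3} {a1.1} {a1.3} {a2.1} {a2.2} {a2.3, a3.1, a4.3} {a3.2, a4.1} {a3.3} {a4.2}


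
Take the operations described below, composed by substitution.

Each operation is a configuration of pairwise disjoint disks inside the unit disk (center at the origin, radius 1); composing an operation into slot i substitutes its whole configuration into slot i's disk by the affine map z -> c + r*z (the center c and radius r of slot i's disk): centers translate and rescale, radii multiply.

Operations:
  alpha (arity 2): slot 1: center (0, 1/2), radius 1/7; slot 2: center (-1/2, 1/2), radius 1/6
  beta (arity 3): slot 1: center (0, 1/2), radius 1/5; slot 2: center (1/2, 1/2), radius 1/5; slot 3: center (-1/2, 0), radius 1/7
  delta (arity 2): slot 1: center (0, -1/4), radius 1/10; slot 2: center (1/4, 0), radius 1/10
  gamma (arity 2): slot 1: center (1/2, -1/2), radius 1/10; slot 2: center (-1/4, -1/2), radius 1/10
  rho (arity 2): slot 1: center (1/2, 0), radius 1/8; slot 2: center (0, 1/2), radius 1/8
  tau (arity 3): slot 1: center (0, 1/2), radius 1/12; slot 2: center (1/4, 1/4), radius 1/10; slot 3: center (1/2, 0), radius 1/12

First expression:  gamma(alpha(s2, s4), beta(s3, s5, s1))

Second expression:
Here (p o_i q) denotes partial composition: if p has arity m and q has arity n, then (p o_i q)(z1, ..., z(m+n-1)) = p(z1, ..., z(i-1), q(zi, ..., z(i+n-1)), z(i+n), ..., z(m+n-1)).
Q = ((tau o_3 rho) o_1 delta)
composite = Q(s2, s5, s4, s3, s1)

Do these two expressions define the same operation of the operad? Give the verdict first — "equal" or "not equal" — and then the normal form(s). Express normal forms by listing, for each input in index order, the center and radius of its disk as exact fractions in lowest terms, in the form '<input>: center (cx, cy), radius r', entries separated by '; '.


not equal; the first gives s1: center (-3/10, -1/2), radius 1/70; s2: center (1/2, -9/20), radius 1/70; s3: center (-1/4, -9/20), radius 1/50; s4: center (9/20, -9/20), radius 1/60; s5: center (-1/5, -9/20), radius 1/50 and the second s1: center (1/2, 1/24), radius 1/96; s2: center (0, 23/48), radius 1/120; s3: center (13/24, 0), radius 1/96; s4: center (1/4, 1/4), radius 1/10; s5: center (1/48, 1/2), radius 1/120

The first expression, normalized: s1: center (-3/10, -1/2), radius 1/70; s2: center (1/2, -9/20), radius 1/70; s3: center (-1/4, -9/20), radius 1/50; s4: center (9/20, -9/20), radius 1/60; s5: center (-1/5, -9/20), radius 1/50
The second expression, normalized: s1: center (1/2, 1/24), radius 1/96; s2: center (0, 23/48), radius 1/120; s3: center (13/24, 0), radius 1/96; s4: center (1/4, 1/4), radius 1/10; s5: center (1/48, 1/2), radius 1/120
Distinct normal forms: not equal.


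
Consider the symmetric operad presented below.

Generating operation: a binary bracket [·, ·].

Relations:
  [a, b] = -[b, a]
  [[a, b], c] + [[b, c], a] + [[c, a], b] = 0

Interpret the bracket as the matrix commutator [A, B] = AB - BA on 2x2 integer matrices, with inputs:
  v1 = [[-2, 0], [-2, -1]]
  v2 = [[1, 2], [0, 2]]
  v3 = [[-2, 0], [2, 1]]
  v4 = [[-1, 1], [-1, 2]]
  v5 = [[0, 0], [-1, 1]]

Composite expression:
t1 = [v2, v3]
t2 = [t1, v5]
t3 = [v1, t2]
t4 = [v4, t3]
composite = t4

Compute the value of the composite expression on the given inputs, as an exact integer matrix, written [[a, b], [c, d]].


[[24, -6], [66, -24]]

[v2, v3] = [[4, 6], [2, -4]]
[[v2, v3], v5] = [[-6, 6], [6, 6]]
[v1, [[v2, v3], v5]] = [[12, -6], [30, -12]]
[v4, [v1, [[v2, v3], v5]]] = [[24, -6], [66, -24]]


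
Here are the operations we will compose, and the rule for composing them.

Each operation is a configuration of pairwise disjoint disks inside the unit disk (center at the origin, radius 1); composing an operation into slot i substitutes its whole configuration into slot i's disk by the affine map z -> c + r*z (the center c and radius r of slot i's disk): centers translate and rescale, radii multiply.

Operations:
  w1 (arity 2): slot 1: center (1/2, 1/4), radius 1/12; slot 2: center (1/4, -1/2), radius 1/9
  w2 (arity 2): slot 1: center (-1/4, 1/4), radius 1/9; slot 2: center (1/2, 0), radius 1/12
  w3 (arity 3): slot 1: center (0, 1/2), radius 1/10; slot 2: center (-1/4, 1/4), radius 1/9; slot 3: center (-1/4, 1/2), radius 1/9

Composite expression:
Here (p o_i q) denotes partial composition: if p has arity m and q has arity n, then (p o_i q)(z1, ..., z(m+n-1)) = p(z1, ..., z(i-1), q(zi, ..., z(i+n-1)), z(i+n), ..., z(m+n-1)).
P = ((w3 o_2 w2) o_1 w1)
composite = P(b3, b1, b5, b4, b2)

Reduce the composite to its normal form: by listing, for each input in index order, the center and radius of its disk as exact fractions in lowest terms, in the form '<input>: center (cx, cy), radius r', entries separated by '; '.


b1: center (1/40, 9/20), radius 1/90; b2: center (-1/4, 1/2), radius 1/9; b3: center (1/20, 21/40), radius 1/120; b4: center (-7/36, 1/4), radius 1/108; b5: center (-5/18, 5/18), radius 1/81


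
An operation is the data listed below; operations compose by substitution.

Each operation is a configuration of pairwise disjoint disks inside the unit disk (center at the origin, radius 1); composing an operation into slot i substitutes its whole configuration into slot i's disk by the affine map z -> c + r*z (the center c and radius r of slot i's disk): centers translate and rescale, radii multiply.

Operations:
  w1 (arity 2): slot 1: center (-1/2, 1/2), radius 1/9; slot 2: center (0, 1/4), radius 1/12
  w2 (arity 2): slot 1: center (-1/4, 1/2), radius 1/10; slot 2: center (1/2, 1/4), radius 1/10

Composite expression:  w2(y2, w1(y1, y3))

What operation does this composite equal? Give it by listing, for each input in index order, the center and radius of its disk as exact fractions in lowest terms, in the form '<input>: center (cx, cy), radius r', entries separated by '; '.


y1: center (9/20, 3/10), radius 1/90; y2: center (-1/4, 1/2), radius 1/10; y3: center (1/2, 11/40), radius 1/120


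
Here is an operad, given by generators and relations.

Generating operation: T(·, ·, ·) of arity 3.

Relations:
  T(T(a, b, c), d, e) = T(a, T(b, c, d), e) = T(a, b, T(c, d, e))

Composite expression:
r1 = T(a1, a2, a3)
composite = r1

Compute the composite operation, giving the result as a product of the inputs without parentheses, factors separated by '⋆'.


a1 ⋆ a2 ⋆ a3

Every regrouping of T is equal, so read the a-inputs in written order.
T(a1, a2, a3) linearizes to a1 ⋆ a2 ⋆ a3


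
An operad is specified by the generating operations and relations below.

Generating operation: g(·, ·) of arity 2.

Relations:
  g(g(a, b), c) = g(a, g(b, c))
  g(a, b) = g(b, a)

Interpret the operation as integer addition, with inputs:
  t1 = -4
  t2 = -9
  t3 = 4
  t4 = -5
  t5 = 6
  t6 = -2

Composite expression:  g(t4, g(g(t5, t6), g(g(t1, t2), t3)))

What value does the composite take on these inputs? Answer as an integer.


-10

g(t5, t6) = 4
g(t1, t2) = -13
g(g(t1, t2), t3) = -9
g(g(t5, t6), g(g(t1, t2), t3)) = -5
g(t4, g(g(t5, t6), g(g(t1, t2), t3))) = -10


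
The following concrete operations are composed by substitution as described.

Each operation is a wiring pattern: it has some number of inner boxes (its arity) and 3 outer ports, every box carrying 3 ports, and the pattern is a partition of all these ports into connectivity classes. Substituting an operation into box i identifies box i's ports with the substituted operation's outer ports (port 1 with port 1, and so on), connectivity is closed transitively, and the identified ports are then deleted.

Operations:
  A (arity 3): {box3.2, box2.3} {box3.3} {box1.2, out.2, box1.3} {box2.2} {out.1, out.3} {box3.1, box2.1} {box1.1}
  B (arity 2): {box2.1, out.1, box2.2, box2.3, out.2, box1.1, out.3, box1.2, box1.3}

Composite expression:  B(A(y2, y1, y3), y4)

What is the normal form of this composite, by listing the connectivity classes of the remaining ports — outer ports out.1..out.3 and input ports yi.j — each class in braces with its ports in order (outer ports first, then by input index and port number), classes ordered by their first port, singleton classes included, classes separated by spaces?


{out.1, out.2, out.3, y2.2, y2.3, y4.1, y4.2, y4.3} {y1.1, y3.1} {y1.2} {y1.3, y3.2} {y2.1} {y3.3}

Substituting into B glues patterns; closure does the rest.
stage A: inputs (y2, y1, y3), connectivity {out.1, out.3} {out.2, y2.2, y2.3} {y1.1, y3.1} {y1.2} {y1.3, y3.2} {y2.1} {y3.3}, out.j its boundary
stage B: inputs (y2, y1, y3, y4), connectivity {out.1, out.2, out.3, y2.2, y2.3, y4.1, y4.2, y4.3} {y1.1, y3.1} {y1.2} {y1.3, y3.2} {y2.1} {y3.3}, out.j its boundary


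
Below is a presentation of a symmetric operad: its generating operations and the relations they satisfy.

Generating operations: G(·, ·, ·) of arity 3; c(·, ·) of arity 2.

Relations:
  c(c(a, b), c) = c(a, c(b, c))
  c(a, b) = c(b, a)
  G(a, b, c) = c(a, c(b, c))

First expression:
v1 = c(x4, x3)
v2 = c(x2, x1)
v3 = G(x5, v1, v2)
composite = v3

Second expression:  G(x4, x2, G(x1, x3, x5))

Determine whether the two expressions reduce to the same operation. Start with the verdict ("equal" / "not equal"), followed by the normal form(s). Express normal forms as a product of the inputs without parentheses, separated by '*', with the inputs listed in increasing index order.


equal; the common form is x1 * x2 * x3 * x4 * x5

The first expression reduces to x1 * x2 * x3 * x4 * x5
The second expression reduces to x1 * x2 * x3 * x4 * x5
Both agree, so they are equal.


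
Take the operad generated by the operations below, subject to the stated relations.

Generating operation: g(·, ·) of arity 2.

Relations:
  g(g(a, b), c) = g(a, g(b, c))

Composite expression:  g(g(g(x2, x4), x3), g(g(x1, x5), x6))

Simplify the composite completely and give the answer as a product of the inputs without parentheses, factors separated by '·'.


x2 · x4 · x3 · x1 · x5 · x6

All parenthesizations of g agree; list the x-inputs left to right.
g(x2, x4) collapses to x2 · x4
g(g(x2, x4), x3) collapses to x2 · x4 · x3
g(x1, x5) collapses to x1 · x5
g(g(x1, x5), x6) collapses to x1 · x5 · x6
g(g(g(x2, x4), x3), g(g(x1, x5), x6)) collapses to x2 · x4 · x3 · x1 · x5 · x6


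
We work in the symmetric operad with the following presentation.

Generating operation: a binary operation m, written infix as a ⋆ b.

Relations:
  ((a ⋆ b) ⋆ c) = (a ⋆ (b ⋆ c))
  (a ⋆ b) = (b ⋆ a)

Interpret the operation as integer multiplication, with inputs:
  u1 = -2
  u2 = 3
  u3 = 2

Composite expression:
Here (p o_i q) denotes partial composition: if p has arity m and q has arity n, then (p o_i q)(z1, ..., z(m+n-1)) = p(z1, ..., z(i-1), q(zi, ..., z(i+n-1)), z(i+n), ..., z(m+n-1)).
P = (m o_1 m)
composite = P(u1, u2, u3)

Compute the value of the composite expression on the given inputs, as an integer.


-12

(u1 ⋆ u2) = -6
((u1 ⋆ u2) ⋆ u3) = -12


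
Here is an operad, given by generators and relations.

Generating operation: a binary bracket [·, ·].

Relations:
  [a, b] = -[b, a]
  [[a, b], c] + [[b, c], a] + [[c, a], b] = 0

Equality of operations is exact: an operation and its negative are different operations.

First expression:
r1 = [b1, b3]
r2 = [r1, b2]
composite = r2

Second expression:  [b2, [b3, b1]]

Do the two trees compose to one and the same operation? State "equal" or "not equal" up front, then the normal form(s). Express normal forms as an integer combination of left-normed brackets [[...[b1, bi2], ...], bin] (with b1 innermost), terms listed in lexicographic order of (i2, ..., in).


equal; both compose to [[b1, b3], b2]

Reducing the first expression gives [[b1, b3], b2]
Reducing the second expression gives [[b1, b3], b2]
Both agree, so they are equal.


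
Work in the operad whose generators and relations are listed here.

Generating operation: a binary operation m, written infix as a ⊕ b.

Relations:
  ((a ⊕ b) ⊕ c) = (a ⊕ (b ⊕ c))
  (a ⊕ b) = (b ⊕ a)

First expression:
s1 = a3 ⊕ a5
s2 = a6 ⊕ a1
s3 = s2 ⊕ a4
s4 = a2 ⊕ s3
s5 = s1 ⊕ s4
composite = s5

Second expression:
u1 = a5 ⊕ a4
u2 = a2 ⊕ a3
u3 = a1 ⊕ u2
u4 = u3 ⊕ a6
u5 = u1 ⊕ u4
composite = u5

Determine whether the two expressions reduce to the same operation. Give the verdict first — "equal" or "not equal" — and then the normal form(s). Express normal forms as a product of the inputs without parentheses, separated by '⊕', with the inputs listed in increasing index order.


equal — both sides give a1 ⊕ a2 ⊕ a3 ⊕ a4 ⊕ a5 ⊕ a6

The first expression, normalized: a1 ⊕ a2 ⊕ a3 ⊕ a4 ⊕ a5 ⊕ a6
The second expression, normalized: a1 ⊕ a2 ⊕ a3 ⊕ a4 ⊕ a5 ⊕ a6
Identical normal forms: equal.


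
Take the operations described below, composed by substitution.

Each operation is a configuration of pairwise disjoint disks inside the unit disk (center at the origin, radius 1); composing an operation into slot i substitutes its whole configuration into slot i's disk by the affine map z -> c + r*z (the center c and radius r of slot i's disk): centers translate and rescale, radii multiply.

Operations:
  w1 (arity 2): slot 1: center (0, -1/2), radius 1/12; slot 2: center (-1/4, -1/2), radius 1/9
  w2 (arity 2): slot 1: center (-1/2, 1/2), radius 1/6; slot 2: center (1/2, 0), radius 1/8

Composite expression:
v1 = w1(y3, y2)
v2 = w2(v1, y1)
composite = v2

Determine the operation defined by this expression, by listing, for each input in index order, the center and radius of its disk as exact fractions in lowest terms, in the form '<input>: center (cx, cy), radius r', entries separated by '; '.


y1: center (1/2, 0), radius 1/8; y2: center (-13/24, 5/12), radius 1/54; y3: center (-1/2, 5/12), radius 1/72

Nesting under w2 composes maps z -> c + r*z down each y-path.
input y3: composing its 2 substitution steps yields center (-1/2, 5/12), radius 1/72
input y2: composing its 2 substitution steps yields center (-13/24, 5/12), radius 1/54
input y1: composing its 1 substitution step yields center (1/2, 0), radius 1/8


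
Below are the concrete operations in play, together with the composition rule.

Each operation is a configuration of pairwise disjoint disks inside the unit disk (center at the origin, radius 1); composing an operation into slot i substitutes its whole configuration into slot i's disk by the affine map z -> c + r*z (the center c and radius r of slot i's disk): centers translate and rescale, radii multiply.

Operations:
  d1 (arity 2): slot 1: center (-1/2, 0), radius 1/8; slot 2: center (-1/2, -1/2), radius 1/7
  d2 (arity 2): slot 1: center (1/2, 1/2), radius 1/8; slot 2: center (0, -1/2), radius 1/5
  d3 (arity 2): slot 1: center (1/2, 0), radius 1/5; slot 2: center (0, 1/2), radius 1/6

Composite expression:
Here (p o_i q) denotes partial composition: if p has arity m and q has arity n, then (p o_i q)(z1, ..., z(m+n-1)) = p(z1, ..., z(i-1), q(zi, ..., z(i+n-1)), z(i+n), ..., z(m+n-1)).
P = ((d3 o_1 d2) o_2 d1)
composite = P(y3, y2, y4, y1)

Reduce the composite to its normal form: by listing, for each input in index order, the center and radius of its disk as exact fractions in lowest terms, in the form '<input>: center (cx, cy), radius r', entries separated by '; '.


y1: center (0, 1/2), radius 1/6; y2: center (12/25, -1/10), radius 1/200; y3: center (3/5, 1/10), radius 1/40; y4: center (12/25, -3/25), radius 1/175

Follow each y-input down from d3: c' goes to c + r*c', radius to r*r'.
input y3: applying the 2 nested substitutions gives center (3/5, 1/10), radius 1/40
input y2: applying the 3 nested substitutions gives center (12/25, -1/10), radius 1/200
input y4: applying the 3 nested substitutions gives center (12/25, -3/25), radius 1/175
input y1: applying the 1 nested substitution gives center (0, 1/2), radius 1/6


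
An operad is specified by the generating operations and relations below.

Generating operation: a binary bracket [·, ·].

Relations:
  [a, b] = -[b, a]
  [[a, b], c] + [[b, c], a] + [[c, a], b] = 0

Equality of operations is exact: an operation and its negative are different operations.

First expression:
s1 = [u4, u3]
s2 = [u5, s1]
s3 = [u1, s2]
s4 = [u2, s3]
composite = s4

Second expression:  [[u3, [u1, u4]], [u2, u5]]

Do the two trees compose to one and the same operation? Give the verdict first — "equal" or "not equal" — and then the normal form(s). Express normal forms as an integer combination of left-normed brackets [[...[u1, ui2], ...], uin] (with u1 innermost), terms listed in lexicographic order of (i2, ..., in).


The first expression reduces to -[[[[u1, u3], u4], u5], u2] + [[[[u1, u4], u3], u5], u2] + [[[[u1, u5], u3], u4], u2] - [[[[u1, u5], u4], u3], u2]
The second expression reduces to -[[[[u1, u4], u3], u2], u5] + [[[[u1, u4], u3], u5], u2]
Different reductions; not equal.

not equal; first: -[[[[u1, u3], u4], u5], u2] + [[[[u1, u4], u3], u5], u2] + [[[[u1, u5], u3], u4], u2] - [[[[u1, u5], u4], u3], u2]; second: -[[[[u1, u4], u3], u2], u5] + [[[[u1, u4], u3], u5], u2]


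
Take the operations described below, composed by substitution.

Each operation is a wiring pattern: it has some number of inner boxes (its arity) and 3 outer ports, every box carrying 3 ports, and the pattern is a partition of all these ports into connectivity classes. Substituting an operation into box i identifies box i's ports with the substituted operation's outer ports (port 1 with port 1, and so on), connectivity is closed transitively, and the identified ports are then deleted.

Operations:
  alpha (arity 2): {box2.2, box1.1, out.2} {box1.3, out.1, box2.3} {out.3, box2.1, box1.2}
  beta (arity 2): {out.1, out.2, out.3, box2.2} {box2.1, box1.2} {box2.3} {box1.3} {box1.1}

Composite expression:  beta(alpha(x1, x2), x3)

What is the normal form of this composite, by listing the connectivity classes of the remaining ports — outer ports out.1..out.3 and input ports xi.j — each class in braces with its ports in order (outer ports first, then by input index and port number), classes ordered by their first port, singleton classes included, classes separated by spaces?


{out.1, out.2, out.3, x3.2} {x1.1, x2.2, x3.1} {x1.2, x2.1} {x1.3, x2.3} {x3.3}

Reachability decides: close wires over beta-identified ports.
composing alpha on (x1, x2), with out.j its own outer ports: {out.1, x1.3, x2.3} {out.2, x1.1, x2.2} {out.3, x1.2, x2.1}
composing beta on (x1, x2, x3), with out.j its own outer ports: {out.1, out.2, out.3, x3.2} {x1.1, x2.2, x3.1} {x1.2, x2.1} {x1.3, x2.3} {x3.3}


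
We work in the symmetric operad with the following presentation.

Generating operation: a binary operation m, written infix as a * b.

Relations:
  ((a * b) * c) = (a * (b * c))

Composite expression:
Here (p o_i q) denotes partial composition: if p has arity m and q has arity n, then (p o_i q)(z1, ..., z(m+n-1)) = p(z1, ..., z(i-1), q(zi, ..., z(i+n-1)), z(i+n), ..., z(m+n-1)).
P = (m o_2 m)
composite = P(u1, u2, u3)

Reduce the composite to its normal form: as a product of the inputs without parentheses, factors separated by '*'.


u1 * u2 * u3

Under associativity of m, the answer is the u's in reading order.
(u2 * u3) collapses to u2 * u3
(u1 * (u2 * u3)) collapses to u1 * u2 * u3


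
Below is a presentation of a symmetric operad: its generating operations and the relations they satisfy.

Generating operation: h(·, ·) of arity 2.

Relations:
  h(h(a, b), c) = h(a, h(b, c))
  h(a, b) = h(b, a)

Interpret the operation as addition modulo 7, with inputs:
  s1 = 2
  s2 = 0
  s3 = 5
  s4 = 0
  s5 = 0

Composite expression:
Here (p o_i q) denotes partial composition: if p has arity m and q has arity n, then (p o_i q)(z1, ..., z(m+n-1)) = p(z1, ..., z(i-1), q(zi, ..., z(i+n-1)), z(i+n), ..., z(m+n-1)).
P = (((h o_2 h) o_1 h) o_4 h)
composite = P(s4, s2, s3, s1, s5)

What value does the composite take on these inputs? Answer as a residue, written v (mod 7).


h(s4, s2) = 0
h(s1, s5) = 2
h(s3, h(s1, s5)) = 0
h(h(s4, s2), h(s3, h(s1, s5))) = 0

0 (mod 7)


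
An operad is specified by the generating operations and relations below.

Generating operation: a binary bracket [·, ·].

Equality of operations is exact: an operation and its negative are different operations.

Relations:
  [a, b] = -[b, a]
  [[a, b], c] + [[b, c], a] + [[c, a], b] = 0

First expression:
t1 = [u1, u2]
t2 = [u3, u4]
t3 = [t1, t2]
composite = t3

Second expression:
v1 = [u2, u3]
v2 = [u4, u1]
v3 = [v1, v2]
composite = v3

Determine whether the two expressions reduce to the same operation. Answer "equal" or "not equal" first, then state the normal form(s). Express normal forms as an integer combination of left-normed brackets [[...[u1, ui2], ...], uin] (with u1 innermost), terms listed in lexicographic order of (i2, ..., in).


The first composite normalizes to [[[u1, u2], u3], u4] - [[[u1, u2], u4], u3]
The second composite normalizes to [[[u1, u4], u2], u3] - [[[u1, u4], u3], u2]
Different reductions; not equal.

not equal; the first gives [[[u1, u2], u3], u4] - [[[u1, u2], u4], u3] and the second [[[u1, u4], u2], u3] - [[[u1, u4], u3], u2]


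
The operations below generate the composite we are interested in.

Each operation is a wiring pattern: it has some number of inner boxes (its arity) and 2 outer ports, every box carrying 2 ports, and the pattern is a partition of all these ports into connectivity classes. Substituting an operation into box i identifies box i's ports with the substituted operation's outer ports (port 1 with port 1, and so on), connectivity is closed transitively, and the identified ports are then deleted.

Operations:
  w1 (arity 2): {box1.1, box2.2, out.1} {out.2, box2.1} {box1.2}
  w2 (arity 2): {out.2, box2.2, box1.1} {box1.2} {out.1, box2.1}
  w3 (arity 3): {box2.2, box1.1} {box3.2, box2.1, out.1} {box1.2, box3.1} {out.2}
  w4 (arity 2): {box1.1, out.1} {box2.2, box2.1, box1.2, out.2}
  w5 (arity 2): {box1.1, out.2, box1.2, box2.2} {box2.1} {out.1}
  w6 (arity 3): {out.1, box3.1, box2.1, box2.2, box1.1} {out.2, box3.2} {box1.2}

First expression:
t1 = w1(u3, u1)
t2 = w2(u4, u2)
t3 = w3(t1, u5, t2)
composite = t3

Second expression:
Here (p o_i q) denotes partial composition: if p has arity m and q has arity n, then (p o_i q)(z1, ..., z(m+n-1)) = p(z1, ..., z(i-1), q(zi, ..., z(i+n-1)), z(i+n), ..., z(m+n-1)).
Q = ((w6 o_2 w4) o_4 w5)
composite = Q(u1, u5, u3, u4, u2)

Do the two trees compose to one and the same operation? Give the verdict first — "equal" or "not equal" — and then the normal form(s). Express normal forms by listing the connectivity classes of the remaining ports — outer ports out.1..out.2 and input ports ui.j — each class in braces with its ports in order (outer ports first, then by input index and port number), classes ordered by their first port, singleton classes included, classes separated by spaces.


not equal; the first gives {out.1, u2.2, u4.1, u5.1} {out.2} {u1.1, u2.1} {u1.2, u3.1, u5.2} {u3.2} {u4.2} and the second {out.1, u1.1, u3.1, u3.2, u5.1, u5.2} {out.2, u2.2, u4.1, u4.2} {u1.2} {u2.1}


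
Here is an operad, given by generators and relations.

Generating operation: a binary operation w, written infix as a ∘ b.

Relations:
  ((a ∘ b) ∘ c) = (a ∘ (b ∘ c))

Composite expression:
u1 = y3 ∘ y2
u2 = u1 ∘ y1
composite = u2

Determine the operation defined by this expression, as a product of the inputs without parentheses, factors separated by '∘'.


All parenthesizations of w agree; list the y-inputs left to right.
(y3 ∘ y2) linearizes to y3 ∘ y2
((y3 ∘ y2) ∘ y1) linearizes to y3 ∘ y2 ∘ y1

y3 ∘ y2 ∘ y1


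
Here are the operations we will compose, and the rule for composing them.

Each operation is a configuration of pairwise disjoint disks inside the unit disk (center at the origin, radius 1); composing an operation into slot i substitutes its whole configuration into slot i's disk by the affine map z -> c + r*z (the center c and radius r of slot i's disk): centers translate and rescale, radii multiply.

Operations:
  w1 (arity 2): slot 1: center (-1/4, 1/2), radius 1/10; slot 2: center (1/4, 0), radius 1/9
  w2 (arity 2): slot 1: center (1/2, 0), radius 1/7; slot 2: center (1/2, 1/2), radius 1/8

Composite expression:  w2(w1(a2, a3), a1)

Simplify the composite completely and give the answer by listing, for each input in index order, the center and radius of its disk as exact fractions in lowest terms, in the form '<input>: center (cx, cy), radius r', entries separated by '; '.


Each a-disk chains the slot maps above it in w2; radii multiply.
input a2: composing its 2 substitution steps yields center (13/28, 1/14), radius 1/70
input a3: composing its 2 substitution steps yields center (15/28, 0), radius 1/63
input a1: composing its 1 substitution step yields center (1/2, 1/2), radius 1/8

a1: center (1/2, 1/2), radius 1/8; a2: center (13/28, 1/14), radius 1/70; a3: center (15/28, 0), radius 1/63


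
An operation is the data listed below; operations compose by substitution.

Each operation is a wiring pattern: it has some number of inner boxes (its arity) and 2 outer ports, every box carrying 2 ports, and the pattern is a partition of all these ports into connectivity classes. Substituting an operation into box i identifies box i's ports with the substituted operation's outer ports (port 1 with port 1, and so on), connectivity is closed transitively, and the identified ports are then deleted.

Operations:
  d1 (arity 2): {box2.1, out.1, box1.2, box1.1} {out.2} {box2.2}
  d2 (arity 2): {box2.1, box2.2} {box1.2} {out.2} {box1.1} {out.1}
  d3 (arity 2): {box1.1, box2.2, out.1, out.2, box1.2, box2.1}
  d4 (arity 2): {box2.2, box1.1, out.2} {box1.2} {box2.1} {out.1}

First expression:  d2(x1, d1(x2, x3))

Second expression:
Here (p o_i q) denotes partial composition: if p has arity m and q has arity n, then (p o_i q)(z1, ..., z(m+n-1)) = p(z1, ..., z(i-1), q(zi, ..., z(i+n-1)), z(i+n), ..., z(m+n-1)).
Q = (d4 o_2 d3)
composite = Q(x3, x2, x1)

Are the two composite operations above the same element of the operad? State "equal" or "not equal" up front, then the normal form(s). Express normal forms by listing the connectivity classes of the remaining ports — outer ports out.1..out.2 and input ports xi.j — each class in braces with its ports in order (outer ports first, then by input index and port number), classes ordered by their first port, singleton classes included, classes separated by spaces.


not equal; the first gives {out.1} {out.2} {x1.1} {x1.2} {x2.1, x2.2, x3.1} {x3.2} and the second {out.1} {out.2, x1.1, x1.2, x2.1, x2.2, x3.1} {x3.2}

Reducing the first expression gives {out.1} {out.2} {x1.1} {x1.2} {x2.1, x2.2, x3.1} {x3.2}
Reducing the second expression gives {out.1} {out.2, x1.1, x1.2, x2.1, x2.2, x3.1} {x3.2}
The forms do not match — not equal.


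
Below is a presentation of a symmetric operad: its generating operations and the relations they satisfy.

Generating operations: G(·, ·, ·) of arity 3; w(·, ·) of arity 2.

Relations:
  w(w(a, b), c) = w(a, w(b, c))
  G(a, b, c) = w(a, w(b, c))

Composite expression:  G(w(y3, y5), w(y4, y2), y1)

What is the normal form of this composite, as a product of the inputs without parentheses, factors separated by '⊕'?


y3 ⊕ y5 ⊕ y4 ⊕ y2 ⊕ y1

The G-tree's shape is irrelevant; the y-reading-order decides.
w(y3, y5) spells out as y3 ⊕ y5
w(y4, y2) spells out as y4 ⊕ y2
G(w(y3, y5), w(y4, y2), y1) spells out as y3 ⊕ y5 ⊕ y4 ⊕ y2 ⊕ y1


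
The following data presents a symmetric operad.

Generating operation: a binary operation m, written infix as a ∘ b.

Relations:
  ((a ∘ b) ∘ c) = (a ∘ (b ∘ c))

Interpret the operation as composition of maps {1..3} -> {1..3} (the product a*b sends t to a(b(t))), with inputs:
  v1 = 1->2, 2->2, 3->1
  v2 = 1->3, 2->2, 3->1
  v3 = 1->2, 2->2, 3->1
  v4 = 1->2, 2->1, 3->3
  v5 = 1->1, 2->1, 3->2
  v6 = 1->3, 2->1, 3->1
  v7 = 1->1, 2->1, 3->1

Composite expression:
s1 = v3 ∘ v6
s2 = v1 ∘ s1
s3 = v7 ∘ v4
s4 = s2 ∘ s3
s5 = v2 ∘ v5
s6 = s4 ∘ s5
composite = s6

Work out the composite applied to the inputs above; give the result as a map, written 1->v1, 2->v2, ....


1->2, 2->2, 3->2


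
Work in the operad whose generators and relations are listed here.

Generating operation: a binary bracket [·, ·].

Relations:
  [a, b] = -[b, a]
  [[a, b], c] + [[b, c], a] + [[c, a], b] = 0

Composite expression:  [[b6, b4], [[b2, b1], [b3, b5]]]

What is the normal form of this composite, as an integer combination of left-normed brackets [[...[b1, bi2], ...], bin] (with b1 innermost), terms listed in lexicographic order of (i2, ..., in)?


-[[[[[b1, b2], b3], b5], b4], b6] + [[[[[b1, b2], b3], b5], b6], b4] + [[[[[b1, b2], b5], b3], b4], b6] - [[[[[b1, b2], b5], b3], b6], b4]

In the tensor algebra, words opening b1 carry the b1-anchored form.
Composite bracket: [[b6, b4], [[b2, b1], [b3, b5]]]
Under [a, b] = ab - ba we get 32 signed associative words (2^5 = 32).
The b1-initial words carry the normal form:
  from b1b2b3b5b4b6, sign -1: term -[[[[[b1, b2], b3], b5], b4], b6]
  from b1b2b3b5b6b4, sign +1: term +[[[[[b1, b2], b3], b5], b6], b4]
  from b1b2b5b3b4b6, sign +1: term +[[[[[b1, b2], b5], b3], b4], b6]
  from b1b2b5b3b6b4, sign -1: term -[[[[[b1, b2], b5], b3], b6], b4]


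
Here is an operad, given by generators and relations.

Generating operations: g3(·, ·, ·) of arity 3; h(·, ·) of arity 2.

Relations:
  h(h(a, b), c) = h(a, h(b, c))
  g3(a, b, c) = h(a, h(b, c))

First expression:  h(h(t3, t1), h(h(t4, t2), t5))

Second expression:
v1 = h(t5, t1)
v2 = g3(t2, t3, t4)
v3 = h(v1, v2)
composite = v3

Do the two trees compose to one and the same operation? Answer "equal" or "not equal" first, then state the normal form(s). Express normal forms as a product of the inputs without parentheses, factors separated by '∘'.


not equal: they reduce to t3 ∘ t1 ∘ t4 ∘ t2 ∘ t5 and t5 ∘ t1 ∘ t2 ∘ t3 ∘ t4

The first composite normalizes to t3 ∘ t1 ∘ t4 ∘ t2 ∘ t5
The second composite normalizes to t5 ∘ t1 ∘ t2 ∘ t3 ∘ t4
The normal forms differ: not equal.


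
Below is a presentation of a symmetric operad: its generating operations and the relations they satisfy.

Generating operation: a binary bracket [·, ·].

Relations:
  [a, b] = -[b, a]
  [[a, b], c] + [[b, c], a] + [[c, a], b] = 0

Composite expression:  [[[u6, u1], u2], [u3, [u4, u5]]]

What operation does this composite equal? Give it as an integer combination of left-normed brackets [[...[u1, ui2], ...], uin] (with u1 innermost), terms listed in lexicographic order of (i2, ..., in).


-[[[[[u1, u6], u2], u3], u4], u5] + [[[[[u1, u6], u2], u3], u5], u4] + [[[[[u1, u6], u2], u4], u5], u3] - [[[[[u1, u6], u2], u5], u4], u3]

Antisymmetry and Jacobi reduce to u1-anchored left-normed brackets.
Composite bracket: [[[u6, u1], u2], [u3, [u4, u5]]]
Full expansion: 32 signed words from ab - ba (2^5 = 32).
The u1-initial words carry the normal form:
  word u1u6u2u3u4u5 has sign -1, contributing -[[[[[u1, u6], u2], u3], u4], u5]
  word u1u6u2u3u5u4 has sign +1, contributing +[[[[[u1, u6], u2], u3], u5], u4]
  word u1u6u2u4u5u3 has sign +1, contributing +[[[[[u1, u6], u2], u4], u5], u3]
  word u1u6u2u5u4u3 has sign -1, contributing -[[[[[u1, u6], u2], u5], u4], u3]


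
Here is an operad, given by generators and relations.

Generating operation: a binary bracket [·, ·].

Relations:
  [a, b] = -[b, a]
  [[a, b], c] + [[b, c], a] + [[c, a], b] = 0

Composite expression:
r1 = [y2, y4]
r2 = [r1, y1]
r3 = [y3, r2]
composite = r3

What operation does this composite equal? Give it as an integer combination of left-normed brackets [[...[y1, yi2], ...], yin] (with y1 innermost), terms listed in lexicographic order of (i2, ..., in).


[[[y1, y2], y4], y3] - [[[y1, y4], y2], y3]

Antisymmetry and Jacobi reduce to y1-anchored left-normed brackets.
Composite bracket: [y3, [[y2, y4], y1]]
Each bracket splits as ab - ba, giving 8 signed words (2^3 = 8).
Words beginning with y1 determine it all:
  sign of y1y2y4y3 is +1, so it contributes +[[[y1, y2], y4], y3]
  sign of y1y4y2y3 is -1, so it contributes -[[[y1, y4], y2], y3]


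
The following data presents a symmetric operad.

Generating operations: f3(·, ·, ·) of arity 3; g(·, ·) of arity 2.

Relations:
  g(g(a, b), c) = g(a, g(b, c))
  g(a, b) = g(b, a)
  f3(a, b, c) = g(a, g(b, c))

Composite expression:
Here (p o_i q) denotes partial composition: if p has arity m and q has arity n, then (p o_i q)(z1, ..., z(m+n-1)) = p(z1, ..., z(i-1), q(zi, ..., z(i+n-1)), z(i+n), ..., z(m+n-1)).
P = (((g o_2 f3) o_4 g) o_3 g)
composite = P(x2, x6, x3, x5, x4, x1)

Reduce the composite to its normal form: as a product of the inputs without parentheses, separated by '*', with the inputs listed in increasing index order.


x1 * x2 * x3 * x4 * x5 * x6

Shape and order are irrelevant to g; the x-input set decides.
g(x3, x5) flattens to x3 * x5
g(x4, x1) flattens to x4 * x1
f3(x6, g(x3, x5), g(x4, x1)) flattens to x6 * x3 * x5 * x4 * x1
g(x2, f3(x6, g(x3, x5), g(x4, x1))) flattens to x2 * x6 * x3 * x5 * x4 * x1
rearranged into index order: x1 * x2 * x3 * x4 * x5 * x6


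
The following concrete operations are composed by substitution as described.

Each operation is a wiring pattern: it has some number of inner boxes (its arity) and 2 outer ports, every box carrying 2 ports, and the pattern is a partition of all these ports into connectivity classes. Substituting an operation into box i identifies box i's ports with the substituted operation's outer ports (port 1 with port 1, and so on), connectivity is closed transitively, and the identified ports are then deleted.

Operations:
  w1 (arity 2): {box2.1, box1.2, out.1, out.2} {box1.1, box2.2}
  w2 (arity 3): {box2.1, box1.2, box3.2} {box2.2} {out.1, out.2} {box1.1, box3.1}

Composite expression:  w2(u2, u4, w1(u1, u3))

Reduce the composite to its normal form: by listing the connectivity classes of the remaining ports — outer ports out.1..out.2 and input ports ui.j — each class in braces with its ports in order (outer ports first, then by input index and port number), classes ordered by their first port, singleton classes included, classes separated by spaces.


{out.1, out.2} {u1.1, u3.2} {u1.2, u2.1, u2.2, u3.1, u4.1} {u4.2}

Reachability decides: close wires over w2-identified ports.
the subtree at w1 composes to {out.1, out.2, u1.2, u3.1} {u1.1, u3.2} on (u1, u3); out.j = own outer ports
the subtree at w2 composes to {out.1, out.2} {u1.1, u3.2} {u1.2, u2.1, u2.2, u3.1, u4.1} {u4.2} on (u2, u4, u1, u3); out.j = own outer ports


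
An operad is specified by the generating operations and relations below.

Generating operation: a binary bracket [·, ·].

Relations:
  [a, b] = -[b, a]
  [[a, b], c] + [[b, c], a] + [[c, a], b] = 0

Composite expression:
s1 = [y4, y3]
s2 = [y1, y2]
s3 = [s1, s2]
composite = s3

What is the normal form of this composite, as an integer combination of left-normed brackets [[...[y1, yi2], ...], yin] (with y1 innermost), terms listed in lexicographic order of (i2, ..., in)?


Expand each bracket as ab - ba; the y1-initial words give the coefficients.
Composite bracket: [[y4, y3], [y1, y2]]
Expanding via [a, b] = ab - ba: 8 signed words (2^3 = 8).
Only words starting with y1 matter:
  y1y2y3y4 (sign +1) contributes +[[[y1, y2], y3], y4]
  y1y2y4y3 (sign -1) contributes -[[[y1, y2], y4], y3]

[[[y1, y2], y3], y4] - [[[y1, y2], y4], y3]


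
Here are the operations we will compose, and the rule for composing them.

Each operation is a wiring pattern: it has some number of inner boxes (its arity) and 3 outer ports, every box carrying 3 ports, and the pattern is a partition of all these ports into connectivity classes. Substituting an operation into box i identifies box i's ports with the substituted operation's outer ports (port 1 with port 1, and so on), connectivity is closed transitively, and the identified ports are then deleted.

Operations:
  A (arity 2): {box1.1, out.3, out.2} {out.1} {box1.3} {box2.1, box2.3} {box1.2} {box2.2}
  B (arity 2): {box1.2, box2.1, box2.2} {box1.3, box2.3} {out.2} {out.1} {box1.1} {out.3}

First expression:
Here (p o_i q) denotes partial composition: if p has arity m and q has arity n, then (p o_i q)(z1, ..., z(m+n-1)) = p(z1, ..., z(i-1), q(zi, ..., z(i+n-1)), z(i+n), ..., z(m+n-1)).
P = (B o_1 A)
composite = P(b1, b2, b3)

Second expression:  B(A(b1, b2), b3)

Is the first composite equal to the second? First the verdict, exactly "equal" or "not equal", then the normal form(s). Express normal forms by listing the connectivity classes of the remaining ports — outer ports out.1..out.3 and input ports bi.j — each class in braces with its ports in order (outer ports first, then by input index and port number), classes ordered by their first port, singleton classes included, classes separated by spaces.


equal: each reduces to {out.1} {out.2} {out.3} {b1.1, b3.1, b3.2, b3.3} {b1.2} {b1.3} {b2.1, b2.3} {b2.2}

Reducing the first expression gives {out.1} {out.2} {out.3} {b1.1, b3.1, b3.2, b3.3} {b1.2} {b1.3} {b2.1, b2.3} {b2.2}
Reducing the second expression gives {out.1} {out.2} {out.3} {b1.1, b3.1, b3.2, b3.3} {b1.2} {b1.3} {b2.1, b2.3} {b2.2}
Both agree, so they are equal.


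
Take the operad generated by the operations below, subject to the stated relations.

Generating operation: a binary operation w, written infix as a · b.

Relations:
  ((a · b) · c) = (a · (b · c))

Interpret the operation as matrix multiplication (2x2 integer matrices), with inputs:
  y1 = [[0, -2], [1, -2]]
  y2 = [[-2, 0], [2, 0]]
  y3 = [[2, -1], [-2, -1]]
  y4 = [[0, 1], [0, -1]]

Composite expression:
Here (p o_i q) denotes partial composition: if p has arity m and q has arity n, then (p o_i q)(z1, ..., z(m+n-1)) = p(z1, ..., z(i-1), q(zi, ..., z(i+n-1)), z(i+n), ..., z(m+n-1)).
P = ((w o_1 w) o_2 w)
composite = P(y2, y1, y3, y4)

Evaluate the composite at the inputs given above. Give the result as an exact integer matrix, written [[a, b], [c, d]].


(y1 · y3) = [[4, 2], [6, 1]]
(y2 · (y1 · y3)) = [[-8, -4], [8, 4]]
((y2 · (y1 · y3)) · y4) = [[0, -4], [0, 4]]

[[0, -4], [0, 4]]
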